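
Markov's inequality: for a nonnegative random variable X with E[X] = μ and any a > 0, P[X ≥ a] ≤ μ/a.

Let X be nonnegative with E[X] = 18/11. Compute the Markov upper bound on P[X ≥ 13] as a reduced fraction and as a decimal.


μ = E[X] = 18/11, a = 13.
Markov: P[X ≥ 13] ≤ μ/a = (18/11)/13 = 18/143.
Numerically: ≈ 0.125874.
(Since a = 13 > μ = 1.636364, the bound 18/143 is < 1 and informative.)

P[X ≥ 13] ≤ 18/143 ≈ 0.125874.


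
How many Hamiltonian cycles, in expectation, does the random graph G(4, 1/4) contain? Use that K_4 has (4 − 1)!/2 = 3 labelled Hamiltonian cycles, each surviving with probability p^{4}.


K_4 has (4 − 1)!/2 = 3 labelled Hamiltonian cycles.
For each such Hamiltonian cycle H, let X_H = 1 if all 4 edges of H are present in G. Then P[X_H = 1] = p^{4} = (1/4)^{4} = 1/256.
Summing the indicators: E[X] = Σ_H E[X_H] = 3 · p^{4} = 3 · 1/256 = 3/256.
Numerically: E[X] ≈ 0.011719.

E[X] = 3 · (1/4)^{4} = 3/256 ≈ 0.011719.


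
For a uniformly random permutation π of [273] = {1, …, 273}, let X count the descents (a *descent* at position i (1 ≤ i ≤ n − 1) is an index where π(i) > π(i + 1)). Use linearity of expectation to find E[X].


Write X = Σ X_I over i = 1, …, 272, with X_I the indicator of one descent.
There are 272 indicators.
For each fixed i, the pair (π(i), π(i+1)) is a uniformly random ordered pair of distinct values from {1, …, 273}; by symmetry P[π(i) > π(i+1)] = 1/2.
By linearity: E[X] = 272 · (1/2) = (273 − 1) · (1/2) = 136 ≈ 136.000000.

E[X] = 136 = 136.000000.


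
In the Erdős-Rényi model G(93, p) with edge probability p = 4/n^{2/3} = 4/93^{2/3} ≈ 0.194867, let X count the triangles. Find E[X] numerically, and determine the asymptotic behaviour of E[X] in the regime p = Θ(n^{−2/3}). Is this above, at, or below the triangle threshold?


Number of potential triangles: C(93, 3) = 129766.
Each occurs with probability p³ ≈ (0.194867)³ ≈ 7.39969939e-03.
By linearity: E[X] = C(93, 3)·p³ ≈ 129766 · 7.39969939e-03 ≈ 960.229391.
Since α = 2/3 < 1, p = c/n^{2/3} ≫ 1/n is above the triangle threshold p ~ 1/n. Asymptotically E[X] ~ (c³/6)·n^{3(1−α)} = (4³/6)·n^{1} → ∞; triangles are abundant w.h.p.

E[X] ≈ 960.229391; in regime p = Θ(1/n^{2/3}) E[X] diverges (above the triangle threshold p ~ 1/n).


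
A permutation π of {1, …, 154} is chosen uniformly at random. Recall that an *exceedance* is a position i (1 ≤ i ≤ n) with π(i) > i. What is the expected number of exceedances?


Write X = Σ_{i=1}^{154} X_i, where X_i = 1_{π(i) > i}.
For each fixed i, π(i) is uniform over {1, …, 154} (marginal of a uniform permutation), so P[π(i) > i] = (n − i)/n. Summing: Σ_{i=1}^{154} (n − i)/n = (0 + 1 + … + 153)/154 = 154(154 − 1)/(2·154) = (154 − 1)/2.
Hence E[X] = Σ_{i=1}^{154} (154 − i)/154 = 153/2 ≈ 76.5000.

E[X] = 153/2 = 76.5000.


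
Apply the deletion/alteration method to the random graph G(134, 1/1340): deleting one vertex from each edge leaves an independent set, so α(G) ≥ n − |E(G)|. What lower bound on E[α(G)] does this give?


E[|E(G)|] = C(134, 2)·p = 8911 · (1/1340) = 133/20.
E[α(G)] ≥ n − E[|E(G)|] = 134 − 133/20 = 2547/20.
Numerically: ≈ 127.350000.
(This is only a lower bound; the true E[α(G)] may be larger.)

E[α(G)] ≥ 2547/20 ≈ 127.350000.


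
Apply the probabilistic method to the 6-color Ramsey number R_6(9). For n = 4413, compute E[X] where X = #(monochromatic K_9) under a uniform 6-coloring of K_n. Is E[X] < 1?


E[X] = C(4413, 9) · 6^{1 − 36} = 1734990840325017881257917265 · 6^{−35} = 1734990840325017881257917265/1719070799748422591028658176.
As a reduced fraction: E[X] = 1734990840325017881257917265/1719070799748422591028658176 ≈ 1.0093.
Is E[X] < 1? NO.
Since E[X] ≥ 1, the first-moment bound is inconclusive at n = 4413; it does NOT by itself certify R_6(9) > 4413.

E[X] = 1734990840325017881257917265/1719070799748422591028658176 ≈ 1.0093; E[X] ≥ 1; first-moment method inconclusive here.


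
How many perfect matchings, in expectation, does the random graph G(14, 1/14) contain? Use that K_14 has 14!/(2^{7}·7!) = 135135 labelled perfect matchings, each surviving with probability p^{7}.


K_14 has 14!/(2^{7}·7!) = 135135 labelled perfect matchings.
For each such perfect matching H, let X_H = 1 if all 7 edges of H are present in G. Then P[X_H = 1] = p^{7} = (1/14)^{7} = 1/105413504.
Summing the indicators: E[X] = Σ_H E[X_H] = 135135 · p^{7} = 135135 · 1/105413504 = 19305/15059072.
Numerically: E[X] ≈ 0.00128.

E[X] = 135135 · (1/14)^{7} = 19305/15059072 ≈ 0.00128.


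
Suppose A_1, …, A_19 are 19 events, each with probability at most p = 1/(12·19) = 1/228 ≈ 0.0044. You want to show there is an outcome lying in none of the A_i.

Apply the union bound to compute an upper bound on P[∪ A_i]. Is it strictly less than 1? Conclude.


Union bound: P[∪_{i=1}^{19} A_i] ≤ Σ_i P[A_i] ≤ 19·p = 19·(1/228) = 1/12.
Numerically: 1/12 ≈ 0.0833.
Is 1/12 < 1? YES.
Since P[∪ A_i] ≤ 1/12 < 1, the complement has P[∩ A_i^c] ≥ 1 − 1/12 = 11/12 > 0, so some outcome avoids every A_i.

19·p = 1/12 ≈ 0.0833; existence CERTIFIED by the union bound.


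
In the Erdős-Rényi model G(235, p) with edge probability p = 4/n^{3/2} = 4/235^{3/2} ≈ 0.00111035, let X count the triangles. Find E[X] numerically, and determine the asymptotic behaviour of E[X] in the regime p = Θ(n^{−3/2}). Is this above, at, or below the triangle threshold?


Number of potential triangles: C(235, 3) = 2135445.
Each occurs with probability p³ ≈ (0.00111035)³ ≈ 1.36890905e-09.
By linearity: E[X] = C(235, 3)·p³ ≈ 2135445 · 1.36890905e-09 ≈ 0.002923.
Since α = 3/2 > 1, p = c/n^{3/2} = o(1/n) is below the triangle threshold p ~ 1/n. Asymptotically E[X] ~ (c³/6)·n^{3(1−α)} = (4³/6)·n^{-1.5} → 0, so by Markov's inequality G has no triangles w.h.p.

E[X] ≈ 0.002923; in regime p = Θ(1/n^{3/2}) E[X] tends to 0 (below the triangle threshold p ~ 1/n).


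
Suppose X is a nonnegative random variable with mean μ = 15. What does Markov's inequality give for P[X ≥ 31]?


μ = E[X] = 15, a = 31.
Markov: P[X ≥ 31] ≤ μ/a = (15)/31 = 15/31.
Numerically: ≈ 0.4839.
(Since a = 31 > μ = 15.0000, the bound 15/31 is < 1 and informative.)

P[X ≥ 31] ≤ 15/31 ≈ 0.4839.


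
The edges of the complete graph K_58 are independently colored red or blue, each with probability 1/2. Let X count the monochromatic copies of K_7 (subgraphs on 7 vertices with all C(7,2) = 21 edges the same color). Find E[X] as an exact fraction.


Let X = Σ_S X_S over the C(58, 7) = 300674088 subsets S of size 7, where X_S = 1 if the K_7 on S is monochromatic.
For a fixed S, the K_7 on S has C(7, 2) = 21 edges. P[all 21 edges red] = (1/2)^21, and likewise for blue, so P[monochromatic] = 2·(1/2)^21 = 2^{1 − 21} = 1/1048576.
By linearity: E[X] = C(58, 7) · 2^{1 − 21} = 300674088 · 1/1048576 = 37584261/131072.
Numerically: E[X] ≈ 286.74516.

E[X] = C(58,7)·2^(1−C(7,2)) = 37584261/131072 ≈ 286.74516.


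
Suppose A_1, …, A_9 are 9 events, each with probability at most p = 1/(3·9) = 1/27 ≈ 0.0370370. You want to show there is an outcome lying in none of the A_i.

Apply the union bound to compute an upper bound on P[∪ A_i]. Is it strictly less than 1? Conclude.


Union bound: P[∪_{i=1}^{9} A_i] ≤ Σ_i P[A_i] ≤ 9·p = 9·(1/27) = 1/3.
Numerically: 1/3 ≈ 0.3333333.
Is 1/3 < 1? YES.
Since P[∪ A_i] ≤ 1/3 < 1, the complement has P[∩ A_i^c] ≥ 1 − 1/3 = 2/3 > 0, so some outcome avoids every A_i.

9·p = 1/3 ≈ 0.3333333; existence CERTIFIED by the union bound.


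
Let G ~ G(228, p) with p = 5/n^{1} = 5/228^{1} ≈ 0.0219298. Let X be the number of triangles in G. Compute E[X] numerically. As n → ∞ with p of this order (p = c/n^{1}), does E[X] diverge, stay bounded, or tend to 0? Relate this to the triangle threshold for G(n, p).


Number of potential triangles: C(228, 3) = 1949476.
Each occurs with probability p³ ≈ (0.0219298)³ ≈ 1.05464299e-05.
By linearity: E[X] = C(228, 3)·p³ ≈ 1949476 · 1.05464299e-05 ≈ 20.560012.
Here α = 1, so p = 5/n is exactly at the triangle threshold p ~ 1/n. Asymptotically E[X] → c³/6 = 5³/6 = 125/6 ≈ 20.833333, a bounded constant. In this regime the triangle count is asymptotically Poisson(c³/6).

E[X] ≈ 20.560012; in regime p = Θ(1/n^{1}) E[X] stays bounded (at the triangle threshold p ~ 1/n).


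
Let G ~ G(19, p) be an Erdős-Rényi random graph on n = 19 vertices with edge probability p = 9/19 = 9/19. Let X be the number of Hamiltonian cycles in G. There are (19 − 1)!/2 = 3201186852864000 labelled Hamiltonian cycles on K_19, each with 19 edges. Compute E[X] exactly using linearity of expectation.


K_19 has (19 − 1)!/2 = 3201186852864000 labelled Hamiltonian cycles.
For each such Hamiltonian cycle H, let X_H = 1 if all 19 edges of H are present in G. Then P[X_H = 1] = p^{19} = (9/19)^{19} = 1350851717672992089/1978419655660313589123979.
By linearity: E[X] = Σ_H E[X_H] = 3201186852864000 · p^{19} = 3201186852864000 · 1350851717672992089/1978419655660313589123979 = 4324328758783534194876278992896000/1978419655660313589123979.
Numerically: E[X] ≈ 2.19e+09.

E[X] = 3201186852864000 · (9/19)^{19} = 4324328758783534194876278992896000/1978419655660313589123979 ≈ 2.19e+09.


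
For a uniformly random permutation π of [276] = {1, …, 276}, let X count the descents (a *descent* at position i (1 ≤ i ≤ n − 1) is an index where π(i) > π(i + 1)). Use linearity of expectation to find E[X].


Write X = Σ X_I over i = 1, …, 275, with X_I the indicator of one descent.
There are 275 indicators.
For each fixed i, the pair (π(i), π(i+1)) is a uniformly random ordered pair of distinct values from {1, …, 276}; by symmetry P[π(i) > π(i+1)] = 1/2.
By linearity: E[X] = 275 · (1/2) = (276 − 1) · (1/2) = 275/2 ≈ 137.50000.

E[X] = 275/2 = 137.50000.


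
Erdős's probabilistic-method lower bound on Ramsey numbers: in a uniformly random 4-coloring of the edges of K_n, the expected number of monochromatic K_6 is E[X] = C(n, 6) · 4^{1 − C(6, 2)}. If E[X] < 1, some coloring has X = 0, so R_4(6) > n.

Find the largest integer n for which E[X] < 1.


We need C(n, 6) · 4^{1 − 15} < 1, i.e. C(n, 6) < 4^{15 − 1} = 268435456.
Check values of n near the boundary:
  n = 77: C(77, 6) = 237093780; 237093780 < 268435456? YES
  n = 78: C(78, 6) = 256851595; 256851595 < 268435456? YES
  n = 79: C(79, 6) = 277962685; 277962685 < 268435456? NO
  n = 80: C(80, 6) = 300500200; 300500200 < 268435456? NO
The largest n with C(n, 6) < 268435456 is n = 78 (where E[X] = 256851595/268435456 ≈ 0.9568). Hence R_4(6) > 78, i.e. R_4(6) ≥ 79.

Largest n = 78; hence R_4(6) > 78.


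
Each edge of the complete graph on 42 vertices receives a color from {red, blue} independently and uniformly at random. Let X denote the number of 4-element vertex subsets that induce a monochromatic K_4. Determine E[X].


Let X = Σ_S X_S over the C(42, 4) = 111930 subsets S of size 4, where X_S = 1 if the K_4 on S is monochromatic.
For a fixed S, the K_4 on S has C(4, 2) = 6 edges. P[all 6 edges red] = (1/2)^6, and likewise for blue, so P[monochromatic] = 2·(1/2)^6 = 2^{1 − 6} = 1/32.
By linearity of expectation: E[X] = C(42, 4) · 2^{1 − 6} = 111930 · 1/32 = 55965/16.
Numerically: E[X] ≈ 3497.81250.

E[X] = C(42,4)·2^(1−C(4,2)) = 55965/16 ≈ 3497.81250.


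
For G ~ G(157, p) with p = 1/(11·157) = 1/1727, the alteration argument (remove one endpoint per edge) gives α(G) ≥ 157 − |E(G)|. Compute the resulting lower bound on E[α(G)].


E[|E(G)|] = C(157, 2)·p = 12246 · (1/1727) = 78/11.
E[α(G)] ≥ n − E[|E(G)|] = 157 − 78/11 = 1649/11.
Numerically: ≈ 149.90909.
(This is only a lower bound; the true E[α(G)] may be larger.)

E[α(G)] ≥ 1649/11 ≈ 149.90909.


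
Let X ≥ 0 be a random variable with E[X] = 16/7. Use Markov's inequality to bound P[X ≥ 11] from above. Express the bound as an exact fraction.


μ = E[X] = 16/7, a = 11.
Markov: P[X ≥ 11] ≤ μ/a = (16/7)/11 = 16/77.
Numerically: ≈ 0.208.
(Since a = 11 > μ = 2.286, the bound 16/77 is < 1 and informative.)

P[X ≥ 11] ≤ 16/77 ≈ 0.208.


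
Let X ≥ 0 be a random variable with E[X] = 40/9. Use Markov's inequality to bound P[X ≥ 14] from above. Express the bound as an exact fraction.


μ = E[X] = 40/9, a = 14.
Markov: P[X ≥ 14] ≤ μ/a = (40/9)/14 = 20/63.
Numerically: ≈ 0.31746.
(Since a = 14 > μ = 4.44444, the bound 20/63 is < 1 and informative.)

P[X ≥ 14] ≤ 20/63 ≈ 0.31746.


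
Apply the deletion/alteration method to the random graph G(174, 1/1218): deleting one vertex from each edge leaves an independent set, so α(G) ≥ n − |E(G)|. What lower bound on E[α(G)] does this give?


E[|E(G)|] = C(174, 2)·p = 15051 · (1/1218) = 173/14.
E[α(G)] ≥ n − E[|E(G)|] = 174 − 173/14 = 2263/14.
Numerically: ≈ 161.643.
(This is only a lower bound; the true E[α(G)] may be larger.)

E[α(G)] ≥ 2263/14 ≈ 161.643.


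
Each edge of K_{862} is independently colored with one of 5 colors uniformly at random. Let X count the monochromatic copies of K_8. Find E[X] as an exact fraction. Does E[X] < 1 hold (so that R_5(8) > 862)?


E[X] = C(862, 8) · 5^{1 − 28} = 7317951015318931845 · 5^{−27} = 7317951015318931845/7450580596923828125.
As a reduced fraction: E[X] = 1463590203063786369/1490116119384765625 ≈ 0.9821988.
Is E[X] < 1? YES.
Since E[X] < 1, there exists a 5-coloring of K_{862} with no monochromatic K_8; hence R_5(8) > 862.

E[X] = 1463590203063786369/1490116119384765625 ≈ 0.9821988; E[X] < 1, so R_5(8) > 862.


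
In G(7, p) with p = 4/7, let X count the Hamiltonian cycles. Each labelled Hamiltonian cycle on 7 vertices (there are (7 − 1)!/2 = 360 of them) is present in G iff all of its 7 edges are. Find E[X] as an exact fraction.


K_7 has (7 − 1)!/2 = 360 labelled Hamiltonian cycles.
For each such Hamiltonian cycle H, let X_H = 1 if all 7 edges of H are present in G. Then P[X_H = 1] = p^{7} = (4/7)^{7} = 16384/823543.
By linearity of expectation: E[X] = Σ_H E[X_H] = 360 · p^{7} = 360 · 16384/823543 = 5898240/823543.
Numerically: E[X] ≈ 7.16203.

E[X] = 360 · (4/7)^{7} = 5898240/823543 ≈ 7.16203.


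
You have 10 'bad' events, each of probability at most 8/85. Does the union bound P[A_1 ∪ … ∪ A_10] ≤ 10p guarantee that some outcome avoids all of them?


Union bound: P[∪_{i=1}^{10} A_i] ≤ Σ_i P[A_i] ≤ 10·p = 10·(8/85) = 16/17.
Numerically: 16/17 ≈ 0.941176.
Is 16/17 < 1? YES.
Since P[∪ A_i] ≤ 16/17 < 1, the complement has P[∩ A_i^c] ≥ 1 − 16/17 = 1/17 > 0, so some outcome avoids every A_i.

10·p = 16/17 ≈ 0.941176; existence CERTIFIED by the union bound.


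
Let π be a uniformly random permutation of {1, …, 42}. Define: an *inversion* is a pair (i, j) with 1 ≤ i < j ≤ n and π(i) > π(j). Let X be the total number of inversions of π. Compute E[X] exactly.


Write X = Σ X_I over the C(42, 2) = 861 pairs i < j, with X_I the indicator of one inversion.
There are 861 indicators.
For each fixed pair i < j, the values π(i) and π(j) are two distinct elements of {1, …, 42} in uniformly random order; by symmetry P[π(i) > π(j)] = 1/2.
By linearity: E[X] = 861 · (1/2) = C(42, 2) · (1/2) = 861/2 = 861/2 ≈ 430.500.

E[X] = 861/2 = 430.500.


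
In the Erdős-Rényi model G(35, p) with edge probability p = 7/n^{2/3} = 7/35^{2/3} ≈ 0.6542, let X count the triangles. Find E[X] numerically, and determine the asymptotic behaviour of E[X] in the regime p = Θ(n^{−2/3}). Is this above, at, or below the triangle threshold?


Number of potential triangles: C(35, 3) = 6545.
Each occurs with probability p³ ≈ (0.6542)³ ≈ 2.800000e-01.
By linearity: E[X] = C(35, 3)·p³ ≈ 6545 · 2.800000e-01 ≈ 1832.6000.
Since α = 2/3 < 1, p = c/n^{2/3} ≫ 1/n is above the triangle threshold p ~ 1/n. Asymptotically E[X] ~ (c³/6)·n^{3(1−α)} = (7³/6)·n^{1} → ∞; triangles are abundant w.h.p.

E[X] ≈ 1832.6000; in regime p = Θ(1/n^{2/3}) E[X] diverges (above the triangle threshold p ~ 1/n).


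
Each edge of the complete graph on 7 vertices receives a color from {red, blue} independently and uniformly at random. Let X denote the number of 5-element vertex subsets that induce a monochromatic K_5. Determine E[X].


Let X = Σ_S X_S over the C(7, 5) = 21 subsets S of size 5, where X_S = 1 if the K_5 on S is monochromatic.
For a fixed S, the K_5 on S has C(5, 2) = 10 edges. P[all 10 edges red] = (1/2)^10, and likewise for blue, so P[monochromatic] = 2·(1/2)^10 = 2^{1 − 10} = 1/512.
Summing: E[X] = C(7, 5) · 2^{1 − 10} = 21 · 1/512 = 21/512.
Numerically: E[X] ≈ 0.041.

E[X] = C(7,5)·2^(1−C(5,2)) = 21/512 ≈ 0.041.


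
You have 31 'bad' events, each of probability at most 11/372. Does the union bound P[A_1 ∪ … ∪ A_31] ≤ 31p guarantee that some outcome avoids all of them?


Union bound: P[∪_{i=1}^{31} A_i] ≤ Σ_i P[A_i] ≤ 31·p = 31·(11/372) = 11/12.
Numerically: 11/12 ≈ 0.916667.
Is 11/12 < 1? YES.
Since P[∪ A_i] ≤ 11/12 < 1, the complement has P[∩ A_i^c] ≥ 1 − 11/12 = 1/12 > 0, so some outcome avoids every A_i.

31·p = 11/12 ≈ 0.916667; existence CERTIFIED by the union bound.


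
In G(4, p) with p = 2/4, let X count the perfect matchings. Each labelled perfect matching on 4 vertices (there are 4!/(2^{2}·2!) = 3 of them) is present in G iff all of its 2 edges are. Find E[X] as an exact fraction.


K_4 has 4!/(2^{2}·2!) = 3 labelled perfect matchings.
For each such perfect matching H, let X_H = 1 if all 2 edges of H are present in G. Then P[X_H = 1] = p^{2} = (1/2)^{2} = 1/4.
Summing the indicators: E[X] = Σ_H E[X_H] = 3 · p^{2} = 3 · 1/4 = 3/4.
Numerically: E[X] ≈ 0.75.

E[X] = 3 · (1/2)^{2} = 3/4 ≈ 0.75.


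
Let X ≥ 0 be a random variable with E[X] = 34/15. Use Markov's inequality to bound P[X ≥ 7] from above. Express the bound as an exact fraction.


μ = E[X] = 34/15, a = 7.
Markov: P[X ≥ 7] ≤ μ/a = (34/15)/7 = 34/105.
Numerically: ≈ 0.324.
(Since a = 7 > μ = 2.267, the bound 34/105 is < 1 and informative.)

P[X ≥ 7] ≤ 34/105 ≈ 0.324.


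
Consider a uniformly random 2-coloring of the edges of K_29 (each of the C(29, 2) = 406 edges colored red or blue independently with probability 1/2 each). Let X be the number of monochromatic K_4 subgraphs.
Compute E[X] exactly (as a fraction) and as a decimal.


Let X = Σ_S X_S over the C(29, 4) = 23751 subsets S of size 4, where X_S = 1 if the K_4 on S is monochromatic.
For a fixed S, the K_4 on S has C(4, 2) = 6 edges. P[all 6 edges red] = (1/2)^6, and likewise for blue, so P[monochromatic] = 2·(1/2)^6 = 2^{1 − 6} = 1/32.
By linearity: E[X] = C(29, 4) · 2^{1 − 6} = 23751 · 1/32 = 23751/32.
Numerically: E[X] ≈ 742.219.

E[X] = C(29,4)·2^(1−C(4,2)) = 23751/32 ≈ 742.219.


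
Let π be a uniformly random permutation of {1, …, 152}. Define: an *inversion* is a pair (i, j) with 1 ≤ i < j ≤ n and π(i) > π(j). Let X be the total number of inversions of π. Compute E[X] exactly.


Write X = Σ X_I over the C(152, 2) = 11476 pairs i < j, with X_I the indicator of one inversion.
There are 11476 indicators.
For each fixed pair i < j, the values π(i) and π(j) are two distinct elements of {1, …, 152} in uniformly random order; by symmetry P[π(i) > π(j)] = 1/2.
By linearity: E[X] = 11476 · (1/2) = C(152, 2) · (1/2) = 11476/2 = 5738 ≈ 5738.000000.

E[X] = 5738 = 5738.000000.


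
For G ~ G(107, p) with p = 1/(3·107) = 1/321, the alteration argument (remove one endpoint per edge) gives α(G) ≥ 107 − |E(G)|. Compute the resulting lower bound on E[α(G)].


E[|E(G)|] = C(107, 2)·p = 5671 · (1/321) = 53/3.
E[α(G)] ≥ n − E[|E(G)|] = 107 − 53/3 = 268/3.
Numerically: ≈ 89.333333.
(This is only a lower bound; the true E[α(G)] may be larger.)

E[α(G)] ≥ 268/3 ≈ 89.333333.


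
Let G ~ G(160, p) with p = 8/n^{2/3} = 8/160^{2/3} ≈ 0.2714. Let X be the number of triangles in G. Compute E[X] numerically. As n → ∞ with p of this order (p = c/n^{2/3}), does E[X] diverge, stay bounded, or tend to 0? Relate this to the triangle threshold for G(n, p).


Number of potential triangles: C(160, 3) = 669920.
Each occurs with probability p³ ≈ (0.2714)³ ≈ 2.000000e-02.
By linearity: E[X] = C(160, 3)·p³ ≈ 669920 · 2.000000e-02 ≈ 13398.4000.
Since α = 2/3 < 1, p = c/n^{2/3} ≫ 1/n is above the triangle threshold p ~ 1/n. Asymptotically E[X] ~ (c³/6)·n^{3(1−α)} = (8³/6)·n^{1} → ∞; triangles are abundant w.h.p.

E[X] ≈ 13398.4000; in regime p = Θ(1/n^{2/3}) E[X] diverges (above the triangle threshold p ~ 1/n).


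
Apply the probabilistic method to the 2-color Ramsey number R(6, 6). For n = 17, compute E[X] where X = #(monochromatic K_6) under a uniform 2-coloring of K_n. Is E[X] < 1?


E[X] = C(17, 6) · 2^{1 − 15} = 12376 · 2^{−14} = 12376/16384.
As a reduced fraction: E[X] = 1547/2048 ≈ 0.7553711.
Is E[X] < 1? YES.
Since E[X] < 1, there exists a 2-coloring of K_{17} with no monochromatic K_6; hence R(6, 6) > 17.

E[X] = 1547/2048 ≈ 0.7553711; E[X] < 1, so R(6, 6) > 17.


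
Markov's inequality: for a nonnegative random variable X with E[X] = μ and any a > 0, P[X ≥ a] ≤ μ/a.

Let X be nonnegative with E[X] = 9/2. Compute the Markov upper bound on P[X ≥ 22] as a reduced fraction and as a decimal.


μ = E[X] = 9/2, a = 22.
Markov: P[X ≥ 22] ≤ μ/a = (9/2)/22 = 9/44.
Numerically: ≈ 0.20455.
(Since a = 22 > μ = 4.50000, the bound 9/44 is < 1 and informative.)

P[X ≥ 22] ≤ 9/44 ≈ 0.20455.


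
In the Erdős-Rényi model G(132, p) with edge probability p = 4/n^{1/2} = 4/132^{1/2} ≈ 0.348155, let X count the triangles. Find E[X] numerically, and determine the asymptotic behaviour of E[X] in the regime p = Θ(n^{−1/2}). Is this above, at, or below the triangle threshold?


Number of potential triangles: C(132, 3) = 374660.
Each occurs with probability p³ ≈ (0.348155)³ ≈ 4.22006439e-02.
By linearity: E[X] = C(132, 3)·p³ ≈ 374660 · 4.22006439e-02 ≈ 15810.893232.
Since α = 1/2 < 1, p = c/n^{1/2} ≫ 1/n is above the triangle threshold p ~ 1/n. Asymptotically E[X] ~ (c³/6)·n^{3(1−α)} = (4³/6)·n^{1.5} → ∞; triangles are abundant w.h.p.

E[X] ≈ 15810.893232; in regime p = Θ(1/n^{1/2}) E[X] diverges (above the triangle threshold p ~ 1/n).


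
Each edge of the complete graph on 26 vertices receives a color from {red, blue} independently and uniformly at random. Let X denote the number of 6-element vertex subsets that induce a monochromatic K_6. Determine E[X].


Let X = Σ_S X_S over the C(26, 6) = 230230 subsets S of size 6, where X_S = 1 if the K_6 on S is monochromatic.
For a fixed S, the K_6 on S has C(6, 2) = 15 edges. P[all 15 edges red] = (1/2)^15, and likewise for blue, so P[monochromatic] = 2·(1/2)^15 = 2^{1 − 15} = 1/16384.
By linearity: E[X] = C(26, 6) · 2^{1 − 15} = 230230 · 1/16384 = 115115/8192.
Numerically: E[X] ≈ 14.0521.

E[X] = C(26,6)·2^(1−C(6,2)) = 115115/8192 ≈ 14.0521.


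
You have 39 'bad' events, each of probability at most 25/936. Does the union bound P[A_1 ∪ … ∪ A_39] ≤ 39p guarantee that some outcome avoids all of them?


Union bound: P[∪_{i=1}^{39} A_i] ≤ Σ_i P[A_i] ≤ 39·p = 39·(25/936) = 25/24.
Numerically: 25/24 ≈ 1.041667.
Is 25/24 < 1? NO.
Since the bound 25/24 is ≥ 1, the union bound is uninformative here; it does NOT by itself certify existence.

39·p = 25/24 ≈ 1.041667; existence NOT certified by the union bound.


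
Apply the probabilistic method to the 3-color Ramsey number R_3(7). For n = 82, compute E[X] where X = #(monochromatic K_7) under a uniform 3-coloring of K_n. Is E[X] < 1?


E[X] = C(82, 7) · 3^{1 − 21} = 3801756816 · 3^{−20} = 3801756816/3486784401.
As a reduced fraction: E[X] = 140805808/129140163 ≈ 1.0903.
Is E[X] < 1? NO.
Since E[X] ≥ 1, the first-moment bound is inconclusive at n = 82; it does NOT by itself certify R_3(7) > 82.

E[X] = 140805808/129140163 ≈ 1.0903; E[X] ≥ 1; first-moment method inconclusive here.


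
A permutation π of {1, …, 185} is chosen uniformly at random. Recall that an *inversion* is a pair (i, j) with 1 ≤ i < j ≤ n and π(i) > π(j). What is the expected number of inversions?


Write X = Σ X_I over the C(185, 2) = 17020 pairs i < j, with X_I the indicator of one inversion.
There are 17020 indicators.
For each fixed pair i < j, the values π(i) and π(j) are two distinct elements of {1, …, 185} in uniformly random order; by symmetry P[π(i) > π(j)] = 1/2.
By linearity: E[X] = 17020 · (1/2) = C(185, 2) · (1/2) = 17020/2 = 8510 ≈ 8510.0000.

E[X] = 8510 = 8510.0000.


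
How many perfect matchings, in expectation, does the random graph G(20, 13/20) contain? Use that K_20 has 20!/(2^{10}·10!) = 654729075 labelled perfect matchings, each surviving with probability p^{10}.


K_20 has 20!/(2^{10}·10!) = 654729075 labelled perfect matchings.
For each such perfect matching H, let X_H = 1 if all 10 edges of H are present in G. Then P[X_H = 1] = p^{10} = (13/20)^{10} = 137858491849/10240000000000.
By linearity of expectation: E[X] = Σ_H E[X_H] = 654729075 · p^{10} = 654729075 · 137858491849/10240000000000 = 3610398513967632387/409600000000.
Numerically: E[X] ≈ 8.8144e+06.

E[X] = 654729075 · (13/20)^{10} = 3610398513967632387/409600000000 ≈ 8.8144e+06.


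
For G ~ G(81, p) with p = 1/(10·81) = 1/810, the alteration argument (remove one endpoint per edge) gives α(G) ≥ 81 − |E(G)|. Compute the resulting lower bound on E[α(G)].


E[|E(G)|] = C(81, 2)·p = 3240 · (1/810) = 4.
E[α(G)] ≥ n − E[|E(G)|] = 81 − 4 = 77.
Numerically: ≈ 77.000000.
(This is only a lower bound; the true E[α(G)] may be larger.)

E[α(G)] ≥ 77 ≈ 77.000000.


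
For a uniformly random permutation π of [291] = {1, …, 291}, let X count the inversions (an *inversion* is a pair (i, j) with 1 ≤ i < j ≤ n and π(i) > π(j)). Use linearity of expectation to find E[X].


Write X = Σ X_I over the C(291, 2) = 42195 pairs i < j, with X_I the indicator of one inversion.
There are 42195 indicators.
For each fixed pair i < j, the values π(i) and π(j) are two distinct elements of {1, …, 291} in uniformly random order; by symmetry P[π(i) > π(j)] = 1/2.
By linearity: E[X] = 42195 · (1/2) = C(291, 2) · (1/2) = 42195/2 = 42195/2 ≈ 21097.5000.

E[X] = 42195/2 = 21097.5000.


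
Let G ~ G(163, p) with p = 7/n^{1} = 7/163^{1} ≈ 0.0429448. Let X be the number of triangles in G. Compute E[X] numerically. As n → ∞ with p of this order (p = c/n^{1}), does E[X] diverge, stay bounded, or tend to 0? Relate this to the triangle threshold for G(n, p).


Number of potential triangles: C(163, 3) = 708561.
Each occurs with probability p³ ≈ (0.0429448)³ ≈ 7.92011170e-05.
By linearity: E[X] = C(163, 3)·p³ ≈ 708561 · 7.92011170e-05 ≈ 56.118823.
Here α = 1, so p = 7/n is exactly at the triangle threshold p ~ 1/n. Asymptotically E[X] → c³/6 = 7³/6 = 343/6 ≈ 57.166667, a bounded constant. In this regime the triangle count is asymptotically Poisson(c³/6).

E[X] ≈ 56.118823; in regime p = Θ(1/n^{1}) E[X] stays bounded (at the triangle threshold p ~ 1/n).


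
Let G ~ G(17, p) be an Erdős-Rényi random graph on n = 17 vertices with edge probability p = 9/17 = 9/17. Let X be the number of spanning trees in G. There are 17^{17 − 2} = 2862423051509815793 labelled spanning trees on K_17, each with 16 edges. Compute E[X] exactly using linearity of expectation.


K_17 has 17^{17 − 2} = 2862423051509815793 labelled spanning trees.
For each such spanning tree H, let X_H = 1 if all 16 edges of H are present in G. Then P[X_H = 1] = p^{16} = (9/17)^{16} = 1853020188851841/48661191875666868481.
By linearity of expectation: E[X] = Σ_H E[X_H] = 2862423051509815793 · p^{16} = 2862423051509815793 · 1853020188851841/48661191875666868481 = 1853020188851841/17.
Numerically: E[X] ≈ 1.09e+14.

E[X] = 2862423051509815793 · (9/17)^{16} = 1853020188851841/17 ≈ 1.09e+14.


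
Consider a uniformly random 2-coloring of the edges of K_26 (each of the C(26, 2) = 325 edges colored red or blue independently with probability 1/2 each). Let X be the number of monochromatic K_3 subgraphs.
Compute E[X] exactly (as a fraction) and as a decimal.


Let X = Σ_S X_S over the C(26, 3) = 2600 subsets S of size 3, where X_S = 1 if the K_3 on S is monochromatic.
For a fixed S, the K_3 on S has C(3, 2) = 3 edges. P[all 3 edges red] = (1/2)^3, and likewise for blue, so P[monochromatic] = 2·(1/2)^3 = 2^{1 − 3} = 1/4.
By linearity of expectation: E[X] = C(26, 3) · 2^{1 − 3} = 2600 · 1/4 = 650.
Numerically: E[X] ≈ 650.00000.

E[X] = C(26,3)·2^(1−C(3,2)) = 650 ≈ 650.00000.


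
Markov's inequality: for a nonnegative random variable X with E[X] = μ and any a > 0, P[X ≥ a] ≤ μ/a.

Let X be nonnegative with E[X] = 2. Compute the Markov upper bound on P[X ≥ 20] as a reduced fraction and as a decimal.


μ = E[X] = 2, a = 20.
Markov: P[X ≥ 20] ≤ μ/a = (2)/20 = 1/10.
Numerically: ≈ 0.100000.
(Since a = 20 > μ = 2.000000, the bound 1/10 is < 1 and informative.)

P[X ≥ 20] ≤ 1/10 ≈ 0.100000.


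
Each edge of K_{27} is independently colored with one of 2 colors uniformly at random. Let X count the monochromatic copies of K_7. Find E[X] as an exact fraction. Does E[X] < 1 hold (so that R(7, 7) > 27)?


E[X] = C(27, 7) · 2^{1 − 21} = 888030 · 2^{−20} = 888030/1048576.
As a reduced fraction: E[X] = 444015/524288 ≈ 0.8468914.
Is E[X] < 1? YES.
Since E[X] < 1, there exists a 2-coloring of K_{27} with no monochromatic K_7; hence R(7, 7) > 27.

E[X] = 444015/524288 ≈ 0.8468914; E[X] < 1, so R(7, 7) > 27.


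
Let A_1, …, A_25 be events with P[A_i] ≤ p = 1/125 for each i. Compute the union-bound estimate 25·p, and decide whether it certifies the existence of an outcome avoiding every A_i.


Union bound: P[∪_{i=1}^{25} A_i] ≤ Σ_i P[A_i] ≤ 25·p = 25·(1/125) = 1/5.
Numerically: 1/5 ≈ 0.2000.
Is 1/5 < 1? YES.
Since P[∪ A_i] ≤ 1/5 < 1, the complement has P[∩ A_i^c] ≥ 1 − 1/5 = 4/5 > 0, so some outcome avoids every A_i.

25·p = 1/5 ≈ 0.2000; existence CERTIFIED by the union bound.


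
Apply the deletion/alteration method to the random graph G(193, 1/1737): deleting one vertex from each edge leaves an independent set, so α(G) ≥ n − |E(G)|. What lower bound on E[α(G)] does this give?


E[|E(G)|] = C(193, 2)·p = 18528 · (1/1737) = 32/3.
E[α(G)] ≥ n − E[|E(G)|] = 193 − 32/3 = 547/3.
Numerically: ≈ 182.333.
(This is only a lower bound; the true E[α(G)] may be larger.)

E[α(G)] ≥ 547/3 ≈ 182.333.


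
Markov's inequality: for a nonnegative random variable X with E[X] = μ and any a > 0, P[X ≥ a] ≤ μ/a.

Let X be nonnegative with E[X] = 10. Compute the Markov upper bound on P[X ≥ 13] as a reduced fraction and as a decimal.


μ = E[X] = 10, a = 13.
Markov: P[X ≥ 13] ≤ μ/a = (10)/13 = 10/13.
Numerically: ≈ 0.769231.
(Since a = 13 > μ = 10.000000, the bound 10/13 is < 1 and informative.)

P[X ≥ 13] ≤ 10/13 ≈ 0.769231.


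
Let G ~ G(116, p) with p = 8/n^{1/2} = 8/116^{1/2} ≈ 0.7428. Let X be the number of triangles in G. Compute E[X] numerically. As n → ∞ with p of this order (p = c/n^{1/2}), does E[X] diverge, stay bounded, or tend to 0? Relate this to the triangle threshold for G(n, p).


Number of potential triangles: C(116, 3) = 253460.
Each occurs with probability p³ ≈ (0.7428)³ ≈ 4.098104e-01.
By linearity: E[X] = C(116, 3)·p³ ≈ 253460 · 4.098104e-01 ≈ 103870.5444.
Since α = 1/2 < 1, p = c/n^{1/2} ≫ 1/n is above the triangle threshold p ~ 1/n. Asymptotically E[X] ~ (c³/6)·n^{3(1−α)} = (8³/6)·n^{1.5} → ∞; triangles are abundant w.h.p.

E[X] ≈ 103870.5444; in regime p = Θ(1/n^{1/2}) E[X] diverges (above the triangle threshold p ~ 1/n).


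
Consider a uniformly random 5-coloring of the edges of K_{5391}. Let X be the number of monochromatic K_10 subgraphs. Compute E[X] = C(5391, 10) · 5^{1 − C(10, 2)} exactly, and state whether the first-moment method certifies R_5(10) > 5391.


E[X] = C(5391, 10) · 5^{1 − 45} = 5666344714787188828795213697883 · 5^{−44} = 5666344714787188828795213697883/5684341886080801486968994140625.
As a reduced fraction: E[X] = 5666344714787188828795213697883/5684341886080801486968994140625 ≈ 0.9968.
Is E[X] < 1? YES.
Since E[X] < 1, there exists a 5-coloring of K_{5391} with no monochromatic K_10; hence R_5(10) > 5391.

E[X] = 5666344714787188828795213697883/5684341886080801486968994140625 ≈ 0.9968; E[X] < 1, so R_5(10) > 5391.


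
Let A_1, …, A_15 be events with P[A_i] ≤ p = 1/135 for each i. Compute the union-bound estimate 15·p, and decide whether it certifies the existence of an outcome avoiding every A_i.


Union bound: P[∪_{i=1}^{15} A_i] ≤ Σ_i P[A_i] ≤ 15·p = 15·(1/135) = 1/9.
Numerically: 1/9 ≈ 0.11111.
Is 1/9 < 1? YES.
Since P[∪ A_i] ≤ 1/9 < 1, the complement has P[∩ A_i^c] ≥ 1 − 1/9 = 8/9 > 0, so some outcome avoids every A_i.

15·p = 1/9 ≈ 0.11111; existence CERTIFIED by the union bound.


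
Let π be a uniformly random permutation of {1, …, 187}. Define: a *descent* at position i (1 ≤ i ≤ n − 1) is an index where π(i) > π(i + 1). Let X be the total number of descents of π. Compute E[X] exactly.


Write X = Σ X_I over i = 1, …, 186, with X_I the indicator of one descent.
There are 186 indicators.
For each fixed i, the pair (π(i), π(i+1)) is a uniformly random ordered pair of distinct values from {1, …, 187}; by symmetry P[π(i) > π(i+1)] = 1/2.
By linearity: E[X] = 186 · (1/2) = (187 − 1) · (1/2) = 93 ≈ 93.000.

E[X] = 93 = 93.000.


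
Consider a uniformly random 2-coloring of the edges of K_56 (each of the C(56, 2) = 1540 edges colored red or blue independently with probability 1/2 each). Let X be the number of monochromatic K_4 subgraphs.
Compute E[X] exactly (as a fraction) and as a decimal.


Let X = Σ_S X_S over the C(56, 4) = 367290 subsets S of size 4, where X_S = 1 if the K_4 on S is monochromatic.
For a fixed S, the K_4 on S has C(4, 2) = 6 edges. P[all 6 edges red] = (1/2)^6, and likewise for blue, so P[monochromatic] = 2·(1/2)^6 = 2^{1 − 6} = 1/32.
By linearity: E[X] = C(56, 4) · 2^{1 − 6} = 367290 · 1/32 = 183645/16.
Numerically: E[X] ≈ 11477.8125.

E[X] = C(56,4)·2^(1−C(4,2)) = 183645/16 ≈ 11477.8125.


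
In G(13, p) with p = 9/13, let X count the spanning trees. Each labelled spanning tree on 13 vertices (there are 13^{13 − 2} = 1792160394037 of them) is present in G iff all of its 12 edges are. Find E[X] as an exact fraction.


K_13 has 13^{13 − 2} = 1792160394037 labelled spanning trees.
For each such spanning tree H, let X_H = 1 if all 12 edges of H are present in G. Then P[X_H = 1] = p^{12} = (9/13)^{12} = 282429536481/23298085122481.
By linearity: E[X] = Σ_H E[X_H] = 1792160394037 · p^{12} = 1792160394037 · 282429536481/23298085122481 = 282429536481/13.
Numerically: E[X] ≈ 2.1725e+10.

E[X] = 1792160394037 · (9/13)^{12} = 282429536481/13 ≈ 2.1725e+10.


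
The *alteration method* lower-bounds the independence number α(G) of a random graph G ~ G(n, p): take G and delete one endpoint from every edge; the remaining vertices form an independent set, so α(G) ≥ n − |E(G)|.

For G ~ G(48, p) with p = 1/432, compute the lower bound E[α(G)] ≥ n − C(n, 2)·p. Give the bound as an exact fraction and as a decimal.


E[|E(G)|] = C(48, 2)·p = 1128 · (1/432) = 47/18.
E[α(G)] ≥ n − E[|E(G)|] = 48 − 47/18 = 817/18.
Numerically: ≈ 45.3889.
(This is only a lower bound; the true E[α(G)] may be larger.)

E[α(G)] ≥ 817/18 ≈ 45.3889.


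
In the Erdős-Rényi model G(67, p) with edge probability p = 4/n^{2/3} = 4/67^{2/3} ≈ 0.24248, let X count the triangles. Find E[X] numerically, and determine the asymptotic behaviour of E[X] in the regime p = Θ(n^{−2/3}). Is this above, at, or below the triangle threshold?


Number of potential triangles: C(67, 3) = 47905.
Each occurs with probability p³ ≈ (0.24248)³ ≈ 1.4257073e-02.
By linearity: E[X] = C(67, 3)·p³ ≈ 47905 · 1.4257073e-02 ≈ 682.98507.
Since α = 2/3 < 1, p = c/n^{2/3} ≫ 1/n is above the triangle threshold p ~ 1/n. Asymptotically E[X] ~ (c³/6)·n^{3(1−α)} = (4³/6)·n^{1} → ∞; triangles are abundant w.h.p.

E[X] ≈ 682.98507; in regime p = Θ(1/n^{2/3}) E[X] diverges (above the triangle threshold p ~ 1/n).


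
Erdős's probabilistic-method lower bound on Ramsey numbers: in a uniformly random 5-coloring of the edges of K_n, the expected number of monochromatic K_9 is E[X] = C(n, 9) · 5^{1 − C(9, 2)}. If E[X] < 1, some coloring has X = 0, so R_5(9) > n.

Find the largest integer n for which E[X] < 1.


We need C(n, 9) · 5^{1 − 36} < 1, i.e. C(n, 9) < 5^{36 − 1} = 2910383045673370361328125.
Check values of n near the boundary:
  n = 2169: C(2169, 9) = 2879753360044504243499683; 2879753360044504243499683 < 2910383045673370361328125? YES
  n = 2170: C(2170, 9) = 2891746779868845075610510; 2891746779868845075610510 < 2910383045673370361328125? YES
  n = 2171: C(2171, 9) = 2903784578674959601827205; 2903784578674959601827205 < 2910383045673370361328125? YES
  n = 2172: C(2172, 9) = 2915866900084148060642020; 2915866900084148060642020 < 2910383045673370361328125? NO
The largest n with C(n, 9) < 2910383045673370361328125 is n = 2171 (where E[X] = 580756915734991920365441/582076609134674072265625 ≈ 0.9977). Hence R_5(9) > 2171, i.e. R_5(9) ≥ 2172.

Largest n = 2171; hence R_5(9) > 2171.


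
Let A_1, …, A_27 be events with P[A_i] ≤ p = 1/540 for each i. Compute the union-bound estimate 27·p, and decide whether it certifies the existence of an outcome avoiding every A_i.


Union bound: P[∪_{i=1}^{27} A_i] ≤ Σ_i P[A_i] ≤ 27·p = 27·(1/540) = 1/20.
Numerically: 1/20 ≈ 0.0500.
Is 1/20 < 1? YES.
Since P[∪ A_i] ≤ 1/20 < 1, the complement has P[∩ A_i^c] ≥ 1 − 1/20 = 19/20 > 0, so some outcome avoids every A_i.

27·p = 1/20 ≈ 0.0500; existence CERTIFIED by the union bound.


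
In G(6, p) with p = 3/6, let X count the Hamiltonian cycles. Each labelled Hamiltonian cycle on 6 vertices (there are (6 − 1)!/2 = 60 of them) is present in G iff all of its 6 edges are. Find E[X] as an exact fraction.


K_6 has (6 − 1)!/2 = 60 labelled Hamiltonian cycles.
For each such Hamiltonian cycle H, let X_H = 1 if all 6 edges of H are present in G. Then P[X_H = 1] = p^{6} = (1/2)^{6} = 1/64.
Summing the indicators: E[X] = Σ_H E[X_H] = 60 · p^{6} = 60 · 1/64 = 15/16.
Numerically: E[X] ≈ 0.938.

E[X] = 60 · (1/2)^{6} = 15/16 ≈ 0.938.


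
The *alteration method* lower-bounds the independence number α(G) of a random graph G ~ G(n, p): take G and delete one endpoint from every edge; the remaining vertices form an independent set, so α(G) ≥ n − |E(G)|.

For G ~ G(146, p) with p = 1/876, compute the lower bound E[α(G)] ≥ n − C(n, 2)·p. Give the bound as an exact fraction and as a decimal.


E[|E(G)|] = C(146, 2)·p = 10585 · (1/876) = 145/12.
E[α(G)] ≥ n − E[|E(G)|] = 146 − 145/12 = 1607/12.
Numerically: ≈ 133.917.
(This is only a lower bound; the true E[α(G)] may be larger.)

E[α(G)] ≥ 1607/12 ≈ 133.917.


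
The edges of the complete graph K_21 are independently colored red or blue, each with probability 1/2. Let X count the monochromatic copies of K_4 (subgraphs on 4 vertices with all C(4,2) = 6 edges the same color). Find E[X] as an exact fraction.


Let X = Σ_S X_S over the C(21, 4) = 5985 subsets S of size 4, where X_S = 1 if the K_4 on S is monochromatic.
For a fixed S, the K_4 on S has C(4, 2) = 6 edges. P[all 6 edges red] = (1/2)^6, and likewise for blue, so P[monochromatic] = 2·(1/2)^6 = 2^{1 − 6} = 1/32.
By linearity of expectation: E[X] = C(21, 4) · 2^{1 − 6} = 5985 · 1/32 = 5985/32.
Numerically: E[X] ≈ 187.0312.

E[X] = C(21,4)·2^(1−C(4,2)) = 5985/32 ≈ 187.0312.


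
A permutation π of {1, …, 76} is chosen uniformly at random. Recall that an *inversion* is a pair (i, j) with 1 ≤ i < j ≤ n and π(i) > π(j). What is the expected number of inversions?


Write X = Σ X_I over the C(76, 2) = 2850 pairs i < j, with X_I the indicator of one inversion.
There are 2850 indicators.
For each fixed pair i < j, the values π(i) and π(j) are two distinct elements of {1, …, 76} in uniformly random order; by symmetry P[π(i) > π(j)] = 1/2.
By linearity: E[X] = 2850 · (1/2) = C(76, 2) · (1/2) = 2850/2 = 1425 ≈ 1425.0000.

E[X] = 1425 = 1425.0000.
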